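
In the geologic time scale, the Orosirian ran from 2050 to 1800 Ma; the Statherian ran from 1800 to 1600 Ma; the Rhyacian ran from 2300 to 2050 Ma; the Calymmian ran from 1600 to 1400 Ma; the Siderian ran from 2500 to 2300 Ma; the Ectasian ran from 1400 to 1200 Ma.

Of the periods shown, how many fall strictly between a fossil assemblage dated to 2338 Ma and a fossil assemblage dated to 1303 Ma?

2338 Ma sits inside the Siderian (2500–2300) and 1303 Ma inside the Ectasian (1400–1200); neither of those is wholly between the two dates.
The listed periods lying completely between them are Rhyacian, Orosirian, Statherian, Calymmian — 4 in all.

4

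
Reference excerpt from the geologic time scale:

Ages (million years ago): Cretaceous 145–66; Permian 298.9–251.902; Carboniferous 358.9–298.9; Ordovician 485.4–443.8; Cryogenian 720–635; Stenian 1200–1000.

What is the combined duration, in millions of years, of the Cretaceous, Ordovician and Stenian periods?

320.6 million years

Duration is start − end for each: (145 − 66) + (485.4 − 443.8) + (1200 − 1000).
That is 79 + 41.6 + 200, which totals 320.6 million years.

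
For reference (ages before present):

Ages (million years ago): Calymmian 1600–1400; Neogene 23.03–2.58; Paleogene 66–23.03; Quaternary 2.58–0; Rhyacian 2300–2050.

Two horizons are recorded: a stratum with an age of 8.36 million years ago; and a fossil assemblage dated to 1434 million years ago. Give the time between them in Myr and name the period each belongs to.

Elapsed time: 1434 − 8.36 = 1425.64 Myr.
8.36 Ma lies within 23.03–2.58 Ma: Neogene.
1434 Ma lies within 1600–1400 Ma: Calymmian.

1425.64 million years apart; the first in the Neogene, the second in the Calymmian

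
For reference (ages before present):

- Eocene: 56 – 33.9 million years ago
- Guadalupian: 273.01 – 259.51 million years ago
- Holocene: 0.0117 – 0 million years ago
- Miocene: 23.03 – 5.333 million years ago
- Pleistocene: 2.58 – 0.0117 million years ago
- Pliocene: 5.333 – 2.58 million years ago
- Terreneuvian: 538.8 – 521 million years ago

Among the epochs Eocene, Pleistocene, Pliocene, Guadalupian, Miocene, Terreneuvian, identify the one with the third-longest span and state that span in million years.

Durations: Eocene 22.1; Pleistocene 2.5683; Pliocene 2.753; Guadalupian 13.5; Miocene 17.697; Terreneuvian 17.8 Myr.
Sorted longest-first: Eocene (22.1), Terreneuvian (17.8), Miocene (17.697), Guadalupian (13.5), Pliocene (2.753), Pleistocene (2.5683).
The third longest is Miocene at 17.697 Myr.

Miocene, 17.697 million years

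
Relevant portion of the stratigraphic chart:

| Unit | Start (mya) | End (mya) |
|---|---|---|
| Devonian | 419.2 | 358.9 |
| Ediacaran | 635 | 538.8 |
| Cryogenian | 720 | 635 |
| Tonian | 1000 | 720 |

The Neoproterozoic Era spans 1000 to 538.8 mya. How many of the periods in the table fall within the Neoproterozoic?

Periods inside 1000–538.8 Ma: Tonian, Cryogenian, Ediacaran — 3 in total.

3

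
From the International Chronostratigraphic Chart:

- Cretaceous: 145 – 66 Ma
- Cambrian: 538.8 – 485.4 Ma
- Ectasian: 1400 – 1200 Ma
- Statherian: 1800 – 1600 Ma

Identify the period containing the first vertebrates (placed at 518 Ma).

518 Ma lies between 538.8 and 485.4 Ma, so it falls in the Cambrian.

Cambrian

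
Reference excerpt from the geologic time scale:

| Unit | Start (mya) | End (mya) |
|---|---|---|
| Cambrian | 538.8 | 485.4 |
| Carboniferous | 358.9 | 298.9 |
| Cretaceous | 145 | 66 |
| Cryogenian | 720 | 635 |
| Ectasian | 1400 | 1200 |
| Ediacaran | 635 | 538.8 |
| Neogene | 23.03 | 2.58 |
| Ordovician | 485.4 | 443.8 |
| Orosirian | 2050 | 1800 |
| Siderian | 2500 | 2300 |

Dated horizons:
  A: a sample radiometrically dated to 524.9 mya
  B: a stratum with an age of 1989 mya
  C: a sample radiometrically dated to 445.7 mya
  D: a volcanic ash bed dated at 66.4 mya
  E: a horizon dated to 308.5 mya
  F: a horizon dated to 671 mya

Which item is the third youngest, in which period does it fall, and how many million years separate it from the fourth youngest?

C, in the Ordovician; 79.2 million years to A

Sorted youngest-first by Ma: D (66.4), E (308.5), C (445.7), A (524.9), F (671), B (1989).
The third youngest is C at 445.7 Ma, which lies in 485.4–443.8 Ma: the Ordovician.
The fourth youngest is A at 524.9 Ma; separation = |445.7 − 524.9| = 79.2 Myr.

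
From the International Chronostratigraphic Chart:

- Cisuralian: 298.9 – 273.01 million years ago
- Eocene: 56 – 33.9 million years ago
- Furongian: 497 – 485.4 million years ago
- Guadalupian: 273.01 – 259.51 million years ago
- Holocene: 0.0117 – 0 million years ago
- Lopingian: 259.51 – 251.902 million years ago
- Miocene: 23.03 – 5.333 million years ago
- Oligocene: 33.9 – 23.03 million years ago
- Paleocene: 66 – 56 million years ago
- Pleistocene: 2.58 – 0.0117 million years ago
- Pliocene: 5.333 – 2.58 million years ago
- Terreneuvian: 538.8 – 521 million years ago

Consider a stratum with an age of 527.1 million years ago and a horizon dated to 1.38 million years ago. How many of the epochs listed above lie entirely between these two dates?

The older date is 527.1 Ma and the younger is 1.38 Ma.
Epochs with start < 527.1 and end > 1.38 Ma: Furongian (497–485.4), Cisuralian (298.9–273.01), Guadalupian (273.01–259.51), Lopingian (259.51–251.902), Paleocene (66–56), Eocene (56–33.9), Oligocene (33.9–23.03), Miocene (23.03–5.333), Pliocene (5.333–2.58).
That is 9 complete epochs.

9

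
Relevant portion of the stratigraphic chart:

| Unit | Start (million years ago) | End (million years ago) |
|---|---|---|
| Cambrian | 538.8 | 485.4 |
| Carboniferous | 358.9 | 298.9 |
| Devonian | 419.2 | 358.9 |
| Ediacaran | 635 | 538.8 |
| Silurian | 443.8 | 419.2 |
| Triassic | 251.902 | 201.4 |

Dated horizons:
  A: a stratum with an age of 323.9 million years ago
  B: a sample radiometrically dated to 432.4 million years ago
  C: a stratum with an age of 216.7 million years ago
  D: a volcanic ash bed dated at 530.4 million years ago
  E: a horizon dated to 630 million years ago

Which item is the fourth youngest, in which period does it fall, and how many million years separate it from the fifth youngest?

Sorted youngest-first by Ma: C (216.7), A (323.9), B (432.4), D (530.4), E (630).
The fourth youngest is D at 530.4 Ma, which lies in 538.8–485.4 Ma: the Cambrian.
The fifth youngest is E at 630 Ma; separation = |530.4 − 630| = 99.6 Myr.

D, in the Cambrian; 99.6 million years to E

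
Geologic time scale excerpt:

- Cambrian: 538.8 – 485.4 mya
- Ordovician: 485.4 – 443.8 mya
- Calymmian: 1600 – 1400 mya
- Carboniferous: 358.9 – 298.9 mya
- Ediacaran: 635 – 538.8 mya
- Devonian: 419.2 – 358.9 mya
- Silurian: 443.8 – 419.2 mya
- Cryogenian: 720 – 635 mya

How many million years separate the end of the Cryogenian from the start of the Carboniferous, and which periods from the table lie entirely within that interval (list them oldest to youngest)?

276.1 million years; Ediacaran, Cambrian, Ordovician, Silurian, Devonian

The Cryogenian closes at 635 Ma and the Carboniferous opens at 358.9 Ma, so the interval is 635 − 358.9 = 276.1 Myr.
A period fits inside if it starts at or after 635 Ma and ends at or before 358.9 Ma; oldest first that gives Ediacaran, Cambrian, Ordovician, Silurian, Devonian.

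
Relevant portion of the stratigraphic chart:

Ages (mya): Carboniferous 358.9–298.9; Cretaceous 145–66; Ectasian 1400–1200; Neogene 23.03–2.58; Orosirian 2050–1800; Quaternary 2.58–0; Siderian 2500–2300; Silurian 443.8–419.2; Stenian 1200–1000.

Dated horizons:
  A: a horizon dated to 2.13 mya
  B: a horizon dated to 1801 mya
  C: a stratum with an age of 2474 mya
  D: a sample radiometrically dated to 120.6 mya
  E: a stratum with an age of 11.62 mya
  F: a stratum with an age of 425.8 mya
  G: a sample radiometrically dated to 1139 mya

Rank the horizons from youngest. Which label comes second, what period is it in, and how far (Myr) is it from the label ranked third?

E, in the Neogene; 108.98 million years to D

Sorted youngest-first by Ma: A (2.13), E (11.62), D (120.6), F (425.8), G (1139), B (1801), C (2474).
The second youngest is E at 11.62 Ma, which lies in 23.03–2.58 Ma: the Neogene.
The third youngest is D at 120.6 Ma; separation = |11.62 − 120.6| = 108.98 Myr.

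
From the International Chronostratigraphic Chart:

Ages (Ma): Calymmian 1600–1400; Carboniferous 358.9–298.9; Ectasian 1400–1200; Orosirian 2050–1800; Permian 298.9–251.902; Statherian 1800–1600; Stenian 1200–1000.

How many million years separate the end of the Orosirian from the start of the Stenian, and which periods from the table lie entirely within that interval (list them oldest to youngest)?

600 million years; Statherian, Calymmian, Ectasian

End of Orosirian = 1800 Ma; start of Stenian = 1200 Ma.
Gap = 1800 − 1200 = 600 Myr.
Periods wholly inside 1800–1200 Ma: Statherian (1800–1600), Calymmian (1600–1400), Ectasian (1400–1200).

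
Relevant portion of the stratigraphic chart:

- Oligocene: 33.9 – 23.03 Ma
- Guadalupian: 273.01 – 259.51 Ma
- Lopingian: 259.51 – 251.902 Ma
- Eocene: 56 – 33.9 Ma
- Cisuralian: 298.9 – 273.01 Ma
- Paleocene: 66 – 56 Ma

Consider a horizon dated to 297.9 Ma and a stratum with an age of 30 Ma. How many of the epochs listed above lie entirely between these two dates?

4

The older date is 297.9 Ma and the younger is 30 Ma.
Epochs with start < 297.9 and end > 30 Ma: Guadalupian (273.01–259.51), Lopingian (259.51–251.902), Paleocene (66–56), Eocene (56–33.9).
That is 4 complete epochs.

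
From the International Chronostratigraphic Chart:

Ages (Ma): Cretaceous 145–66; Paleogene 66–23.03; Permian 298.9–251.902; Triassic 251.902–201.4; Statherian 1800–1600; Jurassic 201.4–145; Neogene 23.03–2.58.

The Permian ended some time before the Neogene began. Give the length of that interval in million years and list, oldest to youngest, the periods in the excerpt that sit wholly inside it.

The Permian closes at 251.902 Ma and the Neogene opens at 23.03 Ma, so the interval is 251.902 − 23.03 = 228.872 Myr.
A period fits inside if it starts at or after 251.902 Ma and ends at or before 23.03 Ma; oldest first that gives Triassic, Jurassic, Cretaceous, Paleogene.

228.872 million years; Triassic, Jurassic, Cretaceous, Paleogene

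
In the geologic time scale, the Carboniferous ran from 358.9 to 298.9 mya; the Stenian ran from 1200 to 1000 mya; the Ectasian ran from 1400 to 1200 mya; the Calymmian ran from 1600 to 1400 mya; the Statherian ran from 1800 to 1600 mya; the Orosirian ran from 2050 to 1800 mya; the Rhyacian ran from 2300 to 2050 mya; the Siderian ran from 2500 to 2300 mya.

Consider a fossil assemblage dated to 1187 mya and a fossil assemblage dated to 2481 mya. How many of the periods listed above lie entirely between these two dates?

5

The older date is 2481 Ma and the younger is 1187 Ma.
Periods with start < 2481 and end > 1187 Ma: Rhyacian (2300–2050), Orosirian (2050–1800), Statherian (1800–1600), Calymmian (1600–1400), Ectasian (1400–1200).
That is 5 complete periods.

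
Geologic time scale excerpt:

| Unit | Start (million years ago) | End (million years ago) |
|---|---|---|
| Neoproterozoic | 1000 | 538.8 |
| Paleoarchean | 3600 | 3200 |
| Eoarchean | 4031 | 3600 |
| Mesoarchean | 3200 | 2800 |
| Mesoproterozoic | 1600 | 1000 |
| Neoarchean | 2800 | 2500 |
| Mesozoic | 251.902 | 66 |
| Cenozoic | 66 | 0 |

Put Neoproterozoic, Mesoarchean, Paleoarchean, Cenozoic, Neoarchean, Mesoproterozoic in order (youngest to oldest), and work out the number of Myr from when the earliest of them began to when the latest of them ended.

Start ages (Ma): Paleoarchean 3600, Mesoarchean 3200, Neoarchean 2800, Mesoproterozoic 1600, Neoproterozoic 1000, Cenozoic 66.
Ordered youngest to oldest: Cenozoic, Neoproterozoic, Mesoproterozoic, Neoarchean, Mesoarchean, Paleoarchean.
Span = 3600 − 0 = 3600 Myr.

Cenozoic → Neoproterozoic → Mesoproterozoic → Neoarchean → Mesoarchean → Paleoarchean; total span 3600 Myr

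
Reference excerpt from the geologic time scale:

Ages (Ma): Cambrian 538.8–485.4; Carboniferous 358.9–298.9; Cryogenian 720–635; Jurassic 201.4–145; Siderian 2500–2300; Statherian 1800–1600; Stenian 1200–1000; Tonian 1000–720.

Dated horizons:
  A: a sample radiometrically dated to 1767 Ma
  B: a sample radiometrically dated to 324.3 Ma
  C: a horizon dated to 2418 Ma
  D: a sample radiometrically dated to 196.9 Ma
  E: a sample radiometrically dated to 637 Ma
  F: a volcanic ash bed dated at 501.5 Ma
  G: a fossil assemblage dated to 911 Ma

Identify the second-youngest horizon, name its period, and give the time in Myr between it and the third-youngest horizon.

B, in the Carboniferous; 177.2 million years to F

Sorted youngest-first by Ma: D (196.9), B (324.3), F (501.5), E (637), G (911), A (1767), C (2418).
The second youngest is B at 324.3 Ma, which lies in 358.9–298.9 Ma: the Carboniferous.
The third youngest is F at 501.5 Ma; separation = |324.3 − 501.5| = 177.2 Myr.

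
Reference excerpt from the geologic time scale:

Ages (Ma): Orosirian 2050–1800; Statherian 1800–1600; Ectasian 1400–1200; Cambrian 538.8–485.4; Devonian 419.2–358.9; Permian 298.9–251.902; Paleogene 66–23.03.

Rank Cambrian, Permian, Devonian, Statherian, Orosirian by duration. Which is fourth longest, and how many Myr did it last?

Cambrian, 53.4 million years

Start − end for each: Cambrian 538.8 − 485.4 = 53.4; Permian 298.9 − 251.902 = 46.998; Devonian 419.2 − 358.9 = 60.3; Statherian 1800 − 1600 = 200; Orosirian 2050 − 1800 = 250.
Ranking these from longest: Orosirian > Statherian > Devonian > Cambrian > Permian.
Position 4 in that ranking is Cambrian, which lasted 53.4 Myr.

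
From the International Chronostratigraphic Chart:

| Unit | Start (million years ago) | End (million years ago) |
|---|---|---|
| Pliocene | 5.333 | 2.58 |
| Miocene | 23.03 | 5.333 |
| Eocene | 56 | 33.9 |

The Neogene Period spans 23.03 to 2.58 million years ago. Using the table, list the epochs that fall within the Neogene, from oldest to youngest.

Epochs with both bounds inside 23.03–2.58 Ma: Miocene (23.03–5.333), Pliocene (5.333–2.58).

Miocene, Pliocene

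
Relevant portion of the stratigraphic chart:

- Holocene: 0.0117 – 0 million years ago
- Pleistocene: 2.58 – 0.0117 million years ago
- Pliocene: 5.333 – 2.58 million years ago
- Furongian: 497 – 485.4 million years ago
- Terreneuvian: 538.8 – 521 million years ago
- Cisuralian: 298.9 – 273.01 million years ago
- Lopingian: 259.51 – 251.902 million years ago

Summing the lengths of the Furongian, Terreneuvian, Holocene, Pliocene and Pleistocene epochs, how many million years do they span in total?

34.733 million years

Each duration: Furongian = 11.6; Terreneuvian = 17.8; Holocene = 0.0117; Pliocene = 2.753; Pleistocene = 2.5683.
Sum: 11.6 + 17.8 + 0.0117 + 2.753 + 2.5683 = 34.733 Myr.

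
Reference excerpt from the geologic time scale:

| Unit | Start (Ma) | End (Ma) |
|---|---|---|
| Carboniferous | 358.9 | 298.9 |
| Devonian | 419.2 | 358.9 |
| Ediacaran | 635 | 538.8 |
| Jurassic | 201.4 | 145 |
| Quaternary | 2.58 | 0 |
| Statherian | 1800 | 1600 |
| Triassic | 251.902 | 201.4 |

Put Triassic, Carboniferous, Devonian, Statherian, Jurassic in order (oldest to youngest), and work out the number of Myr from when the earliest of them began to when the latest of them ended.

Statherian → Devonian → Carboniferous → Triassic → Jurassic; total span 1655 Myr

Start ages (Ma): Statherian 1800, Devonian 419.2, Carboniferous 358.9, Triassic 251.902, Jurassic 201.4.
Ordered oldest to youngest: Statherian, Devonian, Carboniferous, Triassic, Jurassic.
Span = 1800 − 145 = 1655 Myr.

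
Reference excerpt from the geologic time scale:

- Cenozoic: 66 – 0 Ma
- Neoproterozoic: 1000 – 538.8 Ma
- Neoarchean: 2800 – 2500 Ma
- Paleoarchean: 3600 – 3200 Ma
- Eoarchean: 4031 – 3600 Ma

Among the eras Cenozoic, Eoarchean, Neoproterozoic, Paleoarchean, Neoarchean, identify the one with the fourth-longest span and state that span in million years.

Start − end for each: Cenozoic 66 − 0 = 66; Eoarchean 4031 − 3600 = 431; Neoproterozoic 1000 − 538.8 = 461.2; Paleoarchean 3600 − 3200 = 400; Neoarchean 2800 − 2500 = 300.
Ranking these from longest: Neoproterozoic > Eoarchean > Paleoarchean > Neoarchean > Cenozoic.
Position 4 in that ranking is Neoarchean, which lasted 300 Myr.

Neoarchean, 300 million years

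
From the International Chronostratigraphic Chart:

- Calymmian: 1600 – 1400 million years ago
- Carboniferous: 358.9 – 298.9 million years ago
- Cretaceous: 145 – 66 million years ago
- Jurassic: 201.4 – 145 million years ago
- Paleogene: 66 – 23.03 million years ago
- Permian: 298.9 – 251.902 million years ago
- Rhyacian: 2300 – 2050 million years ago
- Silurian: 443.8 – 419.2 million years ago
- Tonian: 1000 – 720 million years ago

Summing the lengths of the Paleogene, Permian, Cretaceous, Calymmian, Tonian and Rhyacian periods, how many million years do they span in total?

898.968 million years

Duration is start − end for each: (66 − 23.03) + (298.9 − 251.902) + (145 − 66) + (1600 − 1400) + (1000 − 720) + (2300 − 2050).
That is 42.97 + 46.998 + 79 + 200 + 280 + 250, which totals 898.968 million years.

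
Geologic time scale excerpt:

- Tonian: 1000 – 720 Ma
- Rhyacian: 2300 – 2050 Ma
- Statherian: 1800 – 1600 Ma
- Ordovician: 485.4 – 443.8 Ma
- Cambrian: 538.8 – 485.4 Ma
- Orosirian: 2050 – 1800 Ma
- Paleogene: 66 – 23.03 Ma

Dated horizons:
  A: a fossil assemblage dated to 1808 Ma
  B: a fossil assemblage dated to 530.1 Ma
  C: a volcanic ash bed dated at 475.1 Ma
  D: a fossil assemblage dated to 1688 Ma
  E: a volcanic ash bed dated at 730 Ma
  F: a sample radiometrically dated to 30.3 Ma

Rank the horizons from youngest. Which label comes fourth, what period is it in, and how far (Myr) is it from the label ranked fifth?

E, in the Tonian; 958 million years to D

Smaller Ma means younger, so youngest first: F 30.3 < C 475.1 < B 530.1 < E 730 < D 1688 < A 1808.
Counting 4 along gives E (730 Ma); the excerpt puts that inside the Tonian, 1000–720 Ma.
Next in line is D (1688 Ma), and 1688 − 730 = 958 Myr.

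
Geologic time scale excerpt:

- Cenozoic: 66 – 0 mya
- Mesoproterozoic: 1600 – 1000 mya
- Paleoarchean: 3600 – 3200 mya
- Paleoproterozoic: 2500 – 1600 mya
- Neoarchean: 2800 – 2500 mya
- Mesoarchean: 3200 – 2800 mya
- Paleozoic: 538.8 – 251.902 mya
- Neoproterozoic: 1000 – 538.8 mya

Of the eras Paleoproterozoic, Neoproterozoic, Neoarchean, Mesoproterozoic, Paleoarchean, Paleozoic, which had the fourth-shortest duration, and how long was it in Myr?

Durations: Paleoproterozoic 900; Neoproterozoic 461.2; Neoarchean 300; Mesoproterozoic 600; Paleoarchean 400; Paleozoic 286.898 Myr.
Sorted shortest-first: Paleozoic (286.898), Neoarchean (300), Paleoarchean (400), Neoproterozoic (461.2), Mesoproterozoic (600), Paleoproterozoic (900).
The fourth shortest is Neoproterozoic at 461.2 Myr.

Neoproterozoic, 461.2 million years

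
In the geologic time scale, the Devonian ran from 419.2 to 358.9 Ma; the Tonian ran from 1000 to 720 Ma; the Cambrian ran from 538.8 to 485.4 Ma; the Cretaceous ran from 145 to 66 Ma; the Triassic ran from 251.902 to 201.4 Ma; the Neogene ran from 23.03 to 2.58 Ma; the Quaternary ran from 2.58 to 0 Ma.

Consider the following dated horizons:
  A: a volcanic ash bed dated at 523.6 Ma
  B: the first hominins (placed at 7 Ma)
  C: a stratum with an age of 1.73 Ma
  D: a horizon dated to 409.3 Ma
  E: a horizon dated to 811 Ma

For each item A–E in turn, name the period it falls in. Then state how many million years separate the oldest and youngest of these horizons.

A — Cambrian; B — Neogene; C — Quaternary; D — Devonian; E — Tonian; span 809.27 million years

A: 523.6 Ma lies in 538.8–485.4 Ma, so Cambrian.
B: 7 Ma lies in 23.03–2.58 Ma, so Neogene.
C: 1.73 Ma lies in 2.58–0 Ma, so Quaternary.
D: 409.3 Ma lies in 419.2–358.9 Ma, so Devonian.
E: 811 Ma lies in 1000–720 Ma, so Tonian.
Oldest = 811 Ma, youngest = 1.73 Ma → span 809.27 Myr.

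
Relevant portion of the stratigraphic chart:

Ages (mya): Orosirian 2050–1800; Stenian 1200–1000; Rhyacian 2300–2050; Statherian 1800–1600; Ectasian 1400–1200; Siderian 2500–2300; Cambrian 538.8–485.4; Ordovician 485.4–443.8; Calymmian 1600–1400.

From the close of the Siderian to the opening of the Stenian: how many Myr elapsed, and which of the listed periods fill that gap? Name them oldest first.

1100 million years; Rhyacian, Orosirian, Statherian, Calymmian, Ectasian

End of Siderian = 2300 Ma; start of Stenian = 1200 Ma.
Gap = 2300 − 1200 = 1100 Myr.
Periods wholly inside 2300–1200 Ma: Rhyacian (2300–2050), Orosirian (2050–1800), Statherian (1800–1600), Calymmian (1600–1400), Ectasian (1400–1200).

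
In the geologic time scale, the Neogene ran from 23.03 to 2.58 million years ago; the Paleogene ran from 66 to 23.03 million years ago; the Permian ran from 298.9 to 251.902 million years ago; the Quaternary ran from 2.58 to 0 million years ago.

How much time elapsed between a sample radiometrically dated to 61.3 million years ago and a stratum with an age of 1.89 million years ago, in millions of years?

59.41 million years

61.3 − 1.89 = 59.41 million years.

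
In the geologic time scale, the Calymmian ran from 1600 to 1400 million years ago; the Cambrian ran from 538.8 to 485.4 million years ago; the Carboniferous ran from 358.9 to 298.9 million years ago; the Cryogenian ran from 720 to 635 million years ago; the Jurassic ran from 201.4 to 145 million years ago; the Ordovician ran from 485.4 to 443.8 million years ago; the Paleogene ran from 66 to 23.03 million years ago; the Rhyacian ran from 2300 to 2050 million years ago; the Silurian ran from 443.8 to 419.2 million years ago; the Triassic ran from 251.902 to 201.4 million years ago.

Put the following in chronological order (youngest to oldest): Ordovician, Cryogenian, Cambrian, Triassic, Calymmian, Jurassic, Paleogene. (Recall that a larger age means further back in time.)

Paleogene, then Jurassic, then Triassic, then Ordovician, then Cambrian, then Cryogenian, then Calymmian

Sorting by start age (ascending Ma, since larger Ma = older): Paleogene start 66, Jurassic start 201.4, Triassic start 251.902, Ordovician start 485.4, Cambrian start 538.8, Cryogenian start 720, Calymmian start 1600.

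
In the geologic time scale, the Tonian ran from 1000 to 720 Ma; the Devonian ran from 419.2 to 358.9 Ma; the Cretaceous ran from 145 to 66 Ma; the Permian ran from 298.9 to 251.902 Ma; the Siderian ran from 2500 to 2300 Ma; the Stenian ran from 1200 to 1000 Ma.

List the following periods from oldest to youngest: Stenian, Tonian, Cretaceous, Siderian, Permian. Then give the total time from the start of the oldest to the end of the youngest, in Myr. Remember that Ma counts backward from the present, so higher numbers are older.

Siderian, Stenian, Tonian, Permian, Cretaceous; total span 2434 Myr

Start ages (Ma): Siderian 2500, Stenian 1200, Tonian 1000, Permian 298.9, Cretaceous 145.
Ordered oldest to youngest: Siderian, Stenian, Tonian, Permian, Cretaceous.
Span = 2500 − 66 = 2434 Myr.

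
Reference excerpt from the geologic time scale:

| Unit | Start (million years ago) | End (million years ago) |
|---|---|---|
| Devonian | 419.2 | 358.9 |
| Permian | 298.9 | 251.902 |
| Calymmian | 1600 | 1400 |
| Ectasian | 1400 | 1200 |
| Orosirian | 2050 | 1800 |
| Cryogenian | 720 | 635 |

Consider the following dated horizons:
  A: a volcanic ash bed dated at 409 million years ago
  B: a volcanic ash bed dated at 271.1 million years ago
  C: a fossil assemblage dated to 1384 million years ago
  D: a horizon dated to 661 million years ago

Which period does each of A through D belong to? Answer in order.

A — Devonian; B — Permian; C — Ectasian; D — Cryogenian

Match each age against the start–end ranges in the excerpt: A = 409 Ma → Devonian (419.2–358.9); B = 271.1 Ma → Permian (298.9–251.902); C = 1384 Ma → Ectasian (1400–1200); D = 661 Ma → Cryogenian (720–635).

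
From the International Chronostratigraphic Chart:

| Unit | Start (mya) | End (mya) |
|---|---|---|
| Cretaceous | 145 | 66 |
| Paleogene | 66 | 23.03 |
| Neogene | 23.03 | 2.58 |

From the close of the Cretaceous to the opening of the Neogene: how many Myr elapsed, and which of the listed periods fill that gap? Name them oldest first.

End of Cretaceous = 66 Ma; start of Neogene = 23.03 Ma.
Gap = 66 − 23.03 = 42.97 Myr.
Periods wholly inside 66–23.03 Ma: Paleogene (66–23.03).

42.97 million years; Paleogene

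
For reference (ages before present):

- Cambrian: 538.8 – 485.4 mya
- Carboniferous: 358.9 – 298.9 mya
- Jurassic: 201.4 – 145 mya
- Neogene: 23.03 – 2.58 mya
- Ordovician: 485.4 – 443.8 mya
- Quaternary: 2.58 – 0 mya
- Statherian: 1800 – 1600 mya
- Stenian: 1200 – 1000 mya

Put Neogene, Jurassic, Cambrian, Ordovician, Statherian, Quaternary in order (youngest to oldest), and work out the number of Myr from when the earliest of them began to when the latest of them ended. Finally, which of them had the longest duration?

Start ages (Ma): Statherian 1800, Cambrian 538.8, Ordovician 485.4, Jurassic 201.4, Neogene 23.03, Quaternary 2.58.
Ordered youngest to oldest: Quaternary, Neogene, Jurassic, Ordovician, Cambrian, Statherian.
Span = 1800 − 0 = 1800 Myr.
Durations: Jurassic 56.4, Neogene 20.45, Quaternary 2.58, Statherian 200, Ordovician 41.6, Cambrian 53.4 → longest is Statherian (200 Myr).

Quaternary, Neogene, Jurassic, Ordovician, Cambrian, Statherian; total span 1800 Myr; longest is Statherian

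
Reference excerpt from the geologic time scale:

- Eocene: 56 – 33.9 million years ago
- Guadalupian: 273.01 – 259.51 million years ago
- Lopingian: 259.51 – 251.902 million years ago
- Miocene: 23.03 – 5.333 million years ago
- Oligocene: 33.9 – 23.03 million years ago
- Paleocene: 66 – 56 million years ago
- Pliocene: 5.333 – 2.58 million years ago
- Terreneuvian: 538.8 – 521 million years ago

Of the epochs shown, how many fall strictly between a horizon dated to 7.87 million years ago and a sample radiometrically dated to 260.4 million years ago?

4

The older date is 260.4 Ma and the younger is 7.87 Ma.
Epochs with start < 260.4 and end > 7.87 Ma: Lopingian (259.51–251.902), Paleocene (66–56), Eocene (56–33.9), Oligocene (33.9–23.03).
That is 4 complete epochs.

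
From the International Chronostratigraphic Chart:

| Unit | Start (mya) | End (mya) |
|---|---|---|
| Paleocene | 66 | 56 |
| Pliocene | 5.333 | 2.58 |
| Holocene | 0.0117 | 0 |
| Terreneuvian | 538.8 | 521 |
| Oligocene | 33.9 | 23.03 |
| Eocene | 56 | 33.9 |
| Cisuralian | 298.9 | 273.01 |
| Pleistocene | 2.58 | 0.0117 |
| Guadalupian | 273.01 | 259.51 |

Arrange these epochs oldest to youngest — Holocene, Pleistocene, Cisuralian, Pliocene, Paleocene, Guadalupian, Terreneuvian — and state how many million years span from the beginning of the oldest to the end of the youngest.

From the excerpt: Holocene 0.0117–0; Pleistocene 2.58–0.0117; Cisuralian 298.9–273.01; Pliocene 5.333–2.58; Paleocene 66–56; Guadalupian 273.01–259.51; Terreneuvian 538.8–521 (Ma).
Larger Ma is earlier, so the oldest is Terreneuvian and the youngest is Holocene; oldest to youngest: Terreneuvian, Cisuralian, Guadalupian, Paleocene, Pliocene, Pleistocene, Holocene.
Oldest start 538.8 minus youngest end 0 gives 538.8 Myr overall.

Terreneuvian → Cisuralian → Guadalupian → Paleocene → Pliocene → Pleistocene → Holocene; total span 538.8 Myr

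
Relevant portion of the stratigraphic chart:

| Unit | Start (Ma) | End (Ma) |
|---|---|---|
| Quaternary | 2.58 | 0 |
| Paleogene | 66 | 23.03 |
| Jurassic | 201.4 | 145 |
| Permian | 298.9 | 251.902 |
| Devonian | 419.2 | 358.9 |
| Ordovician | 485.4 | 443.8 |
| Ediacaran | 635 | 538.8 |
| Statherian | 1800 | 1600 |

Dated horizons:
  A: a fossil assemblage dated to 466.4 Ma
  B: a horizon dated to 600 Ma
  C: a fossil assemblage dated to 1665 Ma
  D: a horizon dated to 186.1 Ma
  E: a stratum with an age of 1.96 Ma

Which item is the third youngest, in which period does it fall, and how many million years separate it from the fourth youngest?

Smaller Ma means younger, so youngest first: E 1.96 < D 186.1 < A 466.4 < B 600 < C 1665.
Counting 3 along gives A (466.4 Ma); the excerpt puts that inside the Ordovician, 485.4–443.8 Ma.
Next in line is B (600 Ma), and 600 − 466.4 = 133.6 Myr.

A, in the Ordovician; 133.6 million years to B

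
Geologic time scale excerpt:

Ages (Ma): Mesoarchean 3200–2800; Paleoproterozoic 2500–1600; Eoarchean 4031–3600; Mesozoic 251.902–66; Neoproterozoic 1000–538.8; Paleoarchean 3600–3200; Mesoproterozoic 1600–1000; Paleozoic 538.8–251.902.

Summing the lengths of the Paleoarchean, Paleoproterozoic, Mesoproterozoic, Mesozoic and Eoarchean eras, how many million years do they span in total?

2516.902 million years

Duration is start − end for each: (3600 − 3200) + (2500 − 1600) + (1600 − 1000) + (251.902 − 66) + (4031 − 3600).
That is 400 + 900 + 600 + 185.902 + 431, which totals 2516.902 million years.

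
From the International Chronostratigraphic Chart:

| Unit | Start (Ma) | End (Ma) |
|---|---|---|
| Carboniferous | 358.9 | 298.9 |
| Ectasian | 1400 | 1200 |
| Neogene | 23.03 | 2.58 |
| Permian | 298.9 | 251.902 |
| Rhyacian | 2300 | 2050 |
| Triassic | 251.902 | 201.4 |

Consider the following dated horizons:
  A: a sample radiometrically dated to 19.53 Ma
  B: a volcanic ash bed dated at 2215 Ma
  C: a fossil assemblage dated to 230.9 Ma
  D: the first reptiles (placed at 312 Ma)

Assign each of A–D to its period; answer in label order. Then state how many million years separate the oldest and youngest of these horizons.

A — Neogene; B — Rhyacian; C — Triassic; D — Carboniferous; span 2195.47 million years

Match each age against the start–end ranges in the excerpt: A = 19.53 Ma → Neogene (23.03–2.58); B = 2215 Ma → Rhyacian (2300–2050); C = 230.9 Ma → Triassic (251.902–201.4); D = 312 Ma → Carboniferous (358.9–298.9).
The largest age is 2215 Ma and the smallest is 19.53 Ma; their difference is 2195.47 Myr.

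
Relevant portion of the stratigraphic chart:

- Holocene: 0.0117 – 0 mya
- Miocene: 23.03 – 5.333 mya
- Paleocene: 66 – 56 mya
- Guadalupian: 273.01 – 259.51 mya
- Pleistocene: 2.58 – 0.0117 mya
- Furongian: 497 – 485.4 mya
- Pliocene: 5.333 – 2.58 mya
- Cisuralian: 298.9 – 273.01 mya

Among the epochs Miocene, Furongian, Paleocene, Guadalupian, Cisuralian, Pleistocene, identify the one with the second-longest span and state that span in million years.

Miocene, 17.697 million years

Start − end for each: Miocene 23.03 − 5.333 = 17.697; Furongian 497 − 485.4 = 11.6; Paleocene 66 − 56 = 10; Guadalupian 273.01 − 259.51 = 13.5; Cisuralian 298.9 − 273.01 = 25.89; Pleistocene 2.58 − 0.0117 = 2.5683.
Ranking these from longest: Cisuralian > Miocene > Guadalupian > Furongian > Paleocene > Pleistocene.
Position 2 in that ranking is Miocene, which lasted 17.697 Myr.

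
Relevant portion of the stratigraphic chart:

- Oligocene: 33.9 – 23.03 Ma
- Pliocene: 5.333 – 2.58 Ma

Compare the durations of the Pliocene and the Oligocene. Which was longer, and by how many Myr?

Pliocene: 5.333 − 2.58 = 2.753 Myr.
Oligocene: 33.9 − 23.03 = 10.87 Myr.
Difference: 10.87 − 2.753 = 8.117 Myr, so the Oligocene was longer.

Oligocene, by 8.117 million years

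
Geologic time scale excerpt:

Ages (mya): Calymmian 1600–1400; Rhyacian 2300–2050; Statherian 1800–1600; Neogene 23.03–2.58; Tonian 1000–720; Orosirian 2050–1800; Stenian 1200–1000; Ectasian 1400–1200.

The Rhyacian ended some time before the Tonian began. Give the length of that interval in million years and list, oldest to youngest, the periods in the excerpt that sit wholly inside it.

1050 million years; Orosirian, Statherian, Calymmian, Ectasian, Stenian

End of Rhyacian = 2050 Ma; start of Tonian = 1000 Ma.
Gap = 2050 − 1000 = 1050 Myr.
Periods wholly inside 2050–1000 Ma: Orosirian (2050–1800), Statherian (1800–1600), Calymmian (1600–1400), Ectasian (1400–1200), Stenian (1200–1000).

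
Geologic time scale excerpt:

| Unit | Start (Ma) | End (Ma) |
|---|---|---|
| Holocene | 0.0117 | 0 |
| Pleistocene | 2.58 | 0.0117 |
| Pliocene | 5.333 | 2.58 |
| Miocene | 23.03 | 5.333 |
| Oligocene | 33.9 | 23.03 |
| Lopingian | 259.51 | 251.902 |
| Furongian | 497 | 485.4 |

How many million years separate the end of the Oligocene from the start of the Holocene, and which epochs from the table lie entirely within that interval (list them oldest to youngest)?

23.0183 million years; Miocene, Pliocene, Pleistocene

End of Oligocene = 23.03 Ma; start of Holocene = 0.0117 Ma.
Gap = 23.03 − 0.0117 = 23.0183 Myr.
Epochs wholly inside 23.03–0.0117 Ma: Miocene (23.03–5.333), Pliocene (5.333–2.58), Pleistocene (2.58–0.0117).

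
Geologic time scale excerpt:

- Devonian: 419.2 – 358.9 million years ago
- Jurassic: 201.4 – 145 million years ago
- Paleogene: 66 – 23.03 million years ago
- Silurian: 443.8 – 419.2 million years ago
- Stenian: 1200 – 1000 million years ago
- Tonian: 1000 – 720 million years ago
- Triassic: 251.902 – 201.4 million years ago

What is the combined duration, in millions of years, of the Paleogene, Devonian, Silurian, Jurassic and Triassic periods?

234.772 million years

Duration is start − end for each: (66 − 23.03) + (419.2 − 358.9) + (443.8 − 419.2) + (201.4 − 145) + (251.902 − 201.4).
That is 42.97 + 60.3 + 24.6 + 56.4 + 50.502, which totals 234.772 million years.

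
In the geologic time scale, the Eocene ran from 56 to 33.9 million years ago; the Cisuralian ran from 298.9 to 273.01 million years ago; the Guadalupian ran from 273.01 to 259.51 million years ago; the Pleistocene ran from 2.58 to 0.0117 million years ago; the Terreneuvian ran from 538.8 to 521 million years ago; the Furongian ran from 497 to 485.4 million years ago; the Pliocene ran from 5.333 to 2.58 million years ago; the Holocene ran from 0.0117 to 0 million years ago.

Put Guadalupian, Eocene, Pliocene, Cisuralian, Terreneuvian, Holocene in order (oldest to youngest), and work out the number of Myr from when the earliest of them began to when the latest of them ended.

Terreneuvian → Cisuralian → Guadalupian → Eocene → Pliocene → Holocene; total span 538.8 Myr

Start ages (Ma): Terreneuvian 538.8, Cisuralian 298.9, Guadalupian 273.01, Eocene 56, Pliocene 5.333, Holocene 0.0117.
Ordered oldest to youngest: Terreneuvian, Cisuralian, Guadalupian, Eocene, Pliocene, Holocene.
Span = 538.8 − 0 = 538.8 Myr.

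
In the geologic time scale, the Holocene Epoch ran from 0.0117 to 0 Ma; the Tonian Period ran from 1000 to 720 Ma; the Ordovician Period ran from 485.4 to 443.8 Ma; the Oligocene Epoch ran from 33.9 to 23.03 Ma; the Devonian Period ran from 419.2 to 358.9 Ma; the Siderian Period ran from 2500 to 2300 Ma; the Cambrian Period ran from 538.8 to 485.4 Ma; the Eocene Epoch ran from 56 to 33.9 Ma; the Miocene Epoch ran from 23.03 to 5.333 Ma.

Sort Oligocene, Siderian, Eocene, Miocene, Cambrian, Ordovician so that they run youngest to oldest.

The oldest of these is Siderian (starts 2500 Ma) and the youngest is Miocene (ends 5.333 Ma).
In between, by decreasing start age: Cambrian (538.8), Ordovician (485.4), Eocene (56), Oligocene (33.9).
Listing youngest first means reversing that sequence.

Miocene, then Oligocene, then Eocene, then Ordovician, then Cambrian, then Siderian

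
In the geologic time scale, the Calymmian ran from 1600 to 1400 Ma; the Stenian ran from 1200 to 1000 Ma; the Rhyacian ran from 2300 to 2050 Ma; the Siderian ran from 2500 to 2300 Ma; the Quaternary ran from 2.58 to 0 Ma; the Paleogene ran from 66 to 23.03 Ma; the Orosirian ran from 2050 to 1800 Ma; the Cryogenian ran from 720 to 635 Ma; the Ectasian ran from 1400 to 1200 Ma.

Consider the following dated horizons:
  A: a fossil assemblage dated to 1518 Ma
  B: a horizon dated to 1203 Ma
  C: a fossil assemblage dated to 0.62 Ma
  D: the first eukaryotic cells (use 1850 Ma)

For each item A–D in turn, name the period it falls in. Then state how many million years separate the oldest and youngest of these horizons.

A — Calymmian; B — Ectasian; C — Quaternary; D — Orosirian; span 1849.38 million years

Match each age against the start–end ranges in the excerpt: A = 1518 Ma → Calymmian (1600–1400); B = 1203 Ma → Ectasian (1400–1200); C = 0.62 Ma → Quaternary (2.58–0); D = 1850 Ma → Orosirian (2050–1800).
The largest age is 1850 Ma and the smallest is 0.62 Ma; their difference is 1849.38 Myr.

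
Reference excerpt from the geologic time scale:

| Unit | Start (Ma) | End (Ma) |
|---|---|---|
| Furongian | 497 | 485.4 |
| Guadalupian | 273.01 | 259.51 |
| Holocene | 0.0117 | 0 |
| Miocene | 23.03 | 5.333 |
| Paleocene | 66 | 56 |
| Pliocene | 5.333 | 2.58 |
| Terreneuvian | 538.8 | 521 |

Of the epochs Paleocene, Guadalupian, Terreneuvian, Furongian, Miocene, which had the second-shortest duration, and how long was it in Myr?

Start − end for each: Paleocene 66 − 56 = 10; Guadalupian 273.01 − 259.51 = 13.5; Terreneuvian 538.8 − 521 = 17.8; Furongian 497 − 485.4 = 11.6; Miocene 23.03 − 5.333 = 17.697.
Ranking these from shortest: Paleocene < Furongian < Guadalupian < Miocene < Terreneuvian.
Position 2 in that ranking is Furongian, which lasted 11.6 Myr.

Furongian, 11.6 million years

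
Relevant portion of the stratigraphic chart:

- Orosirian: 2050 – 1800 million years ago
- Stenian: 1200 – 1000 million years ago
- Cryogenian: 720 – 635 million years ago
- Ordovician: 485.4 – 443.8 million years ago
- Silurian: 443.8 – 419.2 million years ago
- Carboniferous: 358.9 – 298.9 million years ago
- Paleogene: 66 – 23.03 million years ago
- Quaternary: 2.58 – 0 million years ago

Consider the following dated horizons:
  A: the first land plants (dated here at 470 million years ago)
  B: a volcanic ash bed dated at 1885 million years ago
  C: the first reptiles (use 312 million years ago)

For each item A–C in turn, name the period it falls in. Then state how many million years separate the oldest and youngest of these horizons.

Match each age against the start–end ranges in the excerpt: A = 470 Ma → Ordovician (485.4–443.8); B = 1885 Ma → Orosirian (2050–1800); C = 312 Ma → Carboniferous (358.9–298.9).
The largest age is 1885 Ma and the smallest is 312 Ma; their difference is 1573 Myr.

A — Ordovician; B — Orosirian; C — Carboniferous; span 1573 million years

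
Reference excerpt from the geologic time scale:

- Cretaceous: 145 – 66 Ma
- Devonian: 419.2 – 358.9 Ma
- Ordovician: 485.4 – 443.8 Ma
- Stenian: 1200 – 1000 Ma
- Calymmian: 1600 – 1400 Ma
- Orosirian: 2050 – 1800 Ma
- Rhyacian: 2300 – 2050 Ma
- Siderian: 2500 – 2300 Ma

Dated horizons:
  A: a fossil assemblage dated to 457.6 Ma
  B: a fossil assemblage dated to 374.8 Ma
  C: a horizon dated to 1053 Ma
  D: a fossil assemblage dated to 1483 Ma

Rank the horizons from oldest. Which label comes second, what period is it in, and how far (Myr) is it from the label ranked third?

C, in the Stenian; 595.4 million years to A

Sorted oldest-first by Ma: D (1483), C (1053), A (457.6), B (374.8).
The second oldest is C at 1053 Ma, which lies in 1200–1000 Ma: the Stenian.
The third oldest is A at 457.6 Ma; separation = |1053 − 457.6| = 595.4 Myr.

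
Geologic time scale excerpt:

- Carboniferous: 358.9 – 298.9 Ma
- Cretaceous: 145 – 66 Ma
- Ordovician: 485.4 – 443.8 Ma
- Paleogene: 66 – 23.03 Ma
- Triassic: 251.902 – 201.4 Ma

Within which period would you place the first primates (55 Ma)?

55 Ma lies between 66 and 23.03 Ma, so it falls in the Paleogene.

Paleogene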